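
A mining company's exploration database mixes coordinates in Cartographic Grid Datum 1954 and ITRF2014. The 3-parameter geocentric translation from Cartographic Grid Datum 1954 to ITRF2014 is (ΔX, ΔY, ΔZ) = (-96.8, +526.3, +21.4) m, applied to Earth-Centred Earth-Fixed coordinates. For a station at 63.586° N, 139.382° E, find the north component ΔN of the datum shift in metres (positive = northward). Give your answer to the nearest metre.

The local north axis is (−sin φ cos λ, −sin φ sin λ, cos φ), giving ΔN = -65.807 − 306.859 + 9.520 = -363.15 m.

ΔN = -363 m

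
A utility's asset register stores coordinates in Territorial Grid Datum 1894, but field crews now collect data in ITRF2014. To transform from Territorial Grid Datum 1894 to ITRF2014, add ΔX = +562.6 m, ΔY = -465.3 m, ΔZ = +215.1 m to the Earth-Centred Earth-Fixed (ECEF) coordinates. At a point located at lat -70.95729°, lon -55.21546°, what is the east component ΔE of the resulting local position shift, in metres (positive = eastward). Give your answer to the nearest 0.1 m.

The local east axis at (φ, λ) is (−sin λ, cos λ, 0), so ΔE = −sin(-55.21546°)·562.6 + cos(-55.21546°)·(-465.3) = 196.62 m.

ΔE = 196.6 m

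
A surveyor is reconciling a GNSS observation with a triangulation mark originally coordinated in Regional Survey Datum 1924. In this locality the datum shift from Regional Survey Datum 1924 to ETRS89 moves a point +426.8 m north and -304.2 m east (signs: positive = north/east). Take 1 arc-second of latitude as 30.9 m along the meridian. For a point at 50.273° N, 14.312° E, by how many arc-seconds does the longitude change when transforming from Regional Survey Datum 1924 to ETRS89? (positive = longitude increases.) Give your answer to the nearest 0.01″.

At latitude 50.273°, cos φ = 0.639130.
1″ of longitude at this latitude = 30.90 × cos φ = 19.7491 m, so Δλ = -304.2 / 19.7491 = -15.403″.

Δλ = -15.40″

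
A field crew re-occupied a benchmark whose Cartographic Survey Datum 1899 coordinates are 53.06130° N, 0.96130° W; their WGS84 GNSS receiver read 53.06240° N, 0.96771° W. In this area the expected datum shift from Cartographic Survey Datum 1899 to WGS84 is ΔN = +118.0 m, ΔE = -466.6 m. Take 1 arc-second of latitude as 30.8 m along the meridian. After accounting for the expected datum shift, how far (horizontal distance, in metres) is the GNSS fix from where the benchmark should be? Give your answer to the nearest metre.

Observed coordinate differences: Δφ = +0.00110°, Δλ = -0.00641°.
Converting to metres (1° lat = 110880 m, cos φ = 0.600960): observed ΔN = 122.0 m, observed ΔE = -427.1 m.
Subtracting the expected shift leaves a residual of 122.0 − (118.0) = 4.0 m north and -427.1 − (-466.6) = 39.5 m east.
Residual distance = √(4.0² + 39.5²) = 39.7 m.

40 m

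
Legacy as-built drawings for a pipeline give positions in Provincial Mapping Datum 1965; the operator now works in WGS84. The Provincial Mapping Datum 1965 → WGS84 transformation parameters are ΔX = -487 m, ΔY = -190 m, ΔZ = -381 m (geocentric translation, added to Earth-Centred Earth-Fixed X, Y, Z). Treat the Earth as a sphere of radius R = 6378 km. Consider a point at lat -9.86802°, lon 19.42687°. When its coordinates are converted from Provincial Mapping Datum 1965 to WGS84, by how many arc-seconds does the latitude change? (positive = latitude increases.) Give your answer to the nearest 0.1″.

sin φ = -0.171379, cos φ = 0.985205, sin λ = 0.332603, cos λ = 0.943067.
North component: ΔN = −sin φ cos λ·ΔX − sin φ sin λ·ΔY + cos φ·ΔZ = −(-0.171379)(0.943067)(-487) − (-0.171379)(0.332603)(-190) + (0.985205)(-381) = -464.90 m.
1° of latitude spans πR/180 = 111317 m, so Δφ = -464.90 / 111317 × 3600 = -15.035″.

Δφ = -15.0″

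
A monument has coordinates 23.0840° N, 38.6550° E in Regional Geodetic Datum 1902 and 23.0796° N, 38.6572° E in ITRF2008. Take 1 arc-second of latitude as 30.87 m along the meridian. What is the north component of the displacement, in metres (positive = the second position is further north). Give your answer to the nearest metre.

Δφ = 23.0796° − 23.0840° = -0.0044°; Δλ = 38.6572° − 38.6550° = +0.0022°.
1° of latitude = 3600 × 30.87 = 111132 m.
ΔN = Δφ × 111132 = -489.0 m; ΔE = Δλ × 111132 × cos(23.0840°) = +0.0022 × 111132 × 0.919931 = 224.9 m.

ΔN = -489 m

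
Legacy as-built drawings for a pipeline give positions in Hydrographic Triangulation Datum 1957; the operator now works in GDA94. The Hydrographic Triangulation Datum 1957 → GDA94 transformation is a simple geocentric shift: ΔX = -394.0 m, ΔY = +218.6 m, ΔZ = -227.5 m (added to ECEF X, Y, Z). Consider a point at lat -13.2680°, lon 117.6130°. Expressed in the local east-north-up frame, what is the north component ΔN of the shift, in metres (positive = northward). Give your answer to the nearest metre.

At φ = -13.2680°, λ = 117.6130°: sin φ = -0.229506, cos φ = 0.973307, sin λ = 0.886098, cos λ = -0.463497.
ΔN = −sin φ cos λ·ΔX − sin φ sin λ·ΔY + cos φ·ΔZ = −(-0.229506)(-0.463497)(-394.0) − (-0.229506)(0.886098)(218.6) + (0.973307)(-227.5) = -135.06 m.

ΔN = -135 m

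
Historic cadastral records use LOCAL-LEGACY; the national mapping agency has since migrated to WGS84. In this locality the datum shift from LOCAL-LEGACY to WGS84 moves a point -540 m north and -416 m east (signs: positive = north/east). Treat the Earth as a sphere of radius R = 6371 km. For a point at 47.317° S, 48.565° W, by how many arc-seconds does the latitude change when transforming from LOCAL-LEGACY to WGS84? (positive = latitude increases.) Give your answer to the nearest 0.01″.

On a sphere of radius R, 1 rad of latitude = R, so Δφ = ΔN / R = -540.0 / 6371000 = -8.4759e-05 rad = -17.483″.

Δφ = -17.48″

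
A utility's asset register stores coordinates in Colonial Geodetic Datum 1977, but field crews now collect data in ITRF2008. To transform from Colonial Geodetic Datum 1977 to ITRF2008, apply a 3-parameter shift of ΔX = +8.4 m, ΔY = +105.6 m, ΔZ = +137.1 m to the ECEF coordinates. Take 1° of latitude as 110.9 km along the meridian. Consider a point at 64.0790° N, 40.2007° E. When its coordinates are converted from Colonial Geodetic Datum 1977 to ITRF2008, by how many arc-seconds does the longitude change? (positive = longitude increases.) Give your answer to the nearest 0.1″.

Δλ = 5.6″

sin φ = 0.899398, cos φ = 0.437131, sin λ = 0.645467, cos λ = 0.763788.
East component: ΔE = −sin λ·ΔX + cos λ·ΔY = −(0.645467)(8.4) + (0.763788)(105.6) = 75.23 m.
1° of latitude spans 110900 m; at latitude φ, 1° of longitude spans that × cos φ = 48477.9 m, so Δλ = 75.23 / 48477.9 × 3600 = 5.587″.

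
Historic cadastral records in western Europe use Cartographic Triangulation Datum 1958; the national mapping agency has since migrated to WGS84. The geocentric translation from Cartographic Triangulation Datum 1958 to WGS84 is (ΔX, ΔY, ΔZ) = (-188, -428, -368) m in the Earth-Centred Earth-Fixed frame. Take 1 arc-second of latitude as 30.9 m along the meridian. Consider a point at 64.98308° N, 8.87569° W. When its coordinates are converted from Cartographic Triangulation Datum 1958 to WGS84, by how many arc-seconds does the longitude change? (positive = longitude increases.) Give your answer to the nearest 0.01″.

sin φ = 0.906183, cos φ = 0.422886, sin λ = -0.154291, cos λ = 0.988025.
East component: ΔE = −sin λ·ΔX + cos λ·ΔY = −(-0.154291)(-188) + (0.988025)(-428) = -451.88 m.
1° of latitude spans 3600 × 30.90 = 111240 m; at latitude φ, 1° of longitude spans that × cos φ = 47041.8 m, so Δλ = -451.88 / 47041.8 × 3600 = -34.581″.

Δλ = -34.58″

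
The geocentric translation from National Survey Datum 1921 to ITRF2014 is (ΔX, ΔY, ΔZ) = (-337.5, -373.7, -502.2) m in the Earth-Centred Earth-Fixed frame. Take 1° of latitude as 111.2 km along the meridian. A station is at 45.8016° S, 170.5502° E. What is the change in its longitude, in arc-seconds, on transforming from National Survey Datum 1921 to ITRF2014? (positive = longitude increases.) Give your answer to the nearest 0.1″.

Δλ = 19.7″

sin φ = -0.716930, cos φ = 0.697145, sin λ = 0.164183, cos λ = -0.986430.
East component: ΔE = −sin λ·ΔX + cos λ·ΔY = −(0.164183)(-337.5) + (-0.986430)(-373.7) = 424.04 m.
1° of latitude spans 111200 m; at latitude φ, 1° of longitude spans that × cos φ = 77522.5 m, so Δλ = 424.04 / 77522.5 × 3600 = 19.692″.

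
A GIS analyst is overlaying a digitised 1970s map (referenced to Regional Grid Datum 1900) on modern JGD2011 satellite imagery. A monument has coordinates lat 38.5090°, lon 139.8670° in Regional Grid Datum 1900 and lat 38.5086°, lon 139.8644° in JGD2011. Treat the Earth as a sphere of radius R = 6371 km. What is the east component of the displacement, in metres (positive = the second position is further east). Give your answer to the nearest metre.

ΔE = -226 m

Δφ = 38.5086° − 38.5090° = -0.0004°; Δλ = 139.8644° − 139.8670° = -0.0026°.
1° along a meridian = πR/180 = 111195 m.
ΔN = Δφ × 111195 = -44.5 m; ΔE = Δλ × 111195 × cos(38.5090°) = -0.0026 × 111195 × 0.782510 = -226.2 m.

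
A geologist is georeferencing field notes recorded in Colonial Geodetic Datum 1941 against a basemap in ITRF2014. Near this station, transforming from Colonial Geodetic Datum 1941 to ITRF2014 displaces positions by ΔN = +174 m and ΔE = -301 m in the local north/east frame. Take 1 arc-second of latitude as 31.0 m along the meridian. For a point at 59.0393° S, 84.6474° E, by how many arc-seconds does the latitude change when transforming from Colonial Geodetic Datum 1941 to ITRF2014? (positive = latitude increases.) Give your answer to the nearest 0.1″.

1″ of latitude = 31.00 m, so Δφ = 174.0 / 31.00 = 5.613″.

Δφ = 5.6″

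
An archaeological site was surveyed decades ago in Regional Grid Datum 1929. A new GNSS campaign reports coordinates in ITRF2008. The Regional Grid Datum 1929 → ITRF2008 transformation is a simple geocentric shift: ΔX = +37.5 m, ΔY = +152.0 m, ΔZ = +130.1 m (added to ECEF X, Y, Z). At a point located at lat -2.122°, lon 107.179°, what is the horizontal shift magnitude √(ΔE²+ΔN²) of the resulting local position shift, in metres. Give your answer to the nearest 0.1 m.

157.3 m

The local east axis at (φ, λ) is (−sin λ, cos λ, 0), so ΔE = −sin(107.179°)·37.5 + cos(107.179°)·152.0 = -80.72 m.
The local north axis is (−sin φ cos λ, −sin φ sin λ, cos φ), giving ΔN = -0.410 + 5.377 + 130.011 = 134.98 m.
Horizontal magnitude = √(ΔE² + ΔN²) = √((-80.72)² + 134.98²) = 157.27 m.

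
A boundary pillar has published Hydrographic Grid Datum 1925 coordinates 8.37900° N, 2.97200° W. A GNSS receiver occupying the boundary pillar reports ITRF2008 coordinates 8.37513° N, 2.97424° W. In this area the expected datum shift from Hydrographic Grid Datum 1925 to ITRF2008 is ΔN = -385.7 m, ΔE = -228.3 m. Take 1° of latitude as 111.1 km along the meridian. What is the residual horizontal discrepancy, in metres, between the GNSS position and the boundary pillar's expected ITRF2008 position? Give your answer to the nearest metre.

48 m

Observed coordinate differences: Δφ = -0.00387°, Δλ = -0.00224°.
Converting to metres (1° lat = 111100 m, cos φ = 0.989326): observed ΔN = -430.0 m, observed ΔE = -246.2 m.
Subtracting the expected shift leaves a residual of -430.0 − (-385.7) = -44.3 m north and -246.2 − (-228.3) = -17.9 m east.
Residual distance = √((-44.3)² + (-17.9)²) = 47.7 m.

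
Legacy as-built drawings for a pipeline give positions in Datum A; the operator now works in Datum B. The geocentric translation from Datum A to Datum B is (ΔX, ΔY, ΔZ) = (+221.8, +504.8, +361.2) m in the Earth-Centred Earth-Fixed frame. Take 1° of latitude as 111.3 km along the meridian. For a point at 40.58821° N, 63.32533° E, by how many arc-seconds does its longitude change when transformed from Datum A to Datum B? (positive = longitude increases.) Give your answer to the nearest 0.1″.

Δλ = 1.2″

sin φ = 0.650618, cos φ = 0.759405, sin λ = 0.893570, cos λ = 0.448924.
East component: ΔE = −sin λ·ΔX + cos λ·ΔY = −(0.893570)(221.8) + (0.448924)(504.8) = 28.42 m.
1° of latitude spans 111300 m; at latitude φ, 1° of longitude spans that × cos φ = 84521.8 m, so Δλ = 28.42 / 84521.8 × 3600 = 1.211″.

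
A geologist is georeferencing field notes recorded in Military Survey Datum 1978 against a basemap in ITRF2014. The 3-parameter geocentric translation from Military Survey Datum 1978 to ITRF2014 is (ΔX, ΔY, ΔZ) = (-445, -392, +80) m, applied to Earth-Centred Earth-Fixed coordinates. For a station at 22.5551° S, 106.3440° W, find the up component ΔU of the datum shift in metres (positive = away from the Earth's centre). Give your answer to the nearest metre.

At φ = -22.5551°, λ = -106.3440°: sin φ = -0.383572, cos φ = 0.923511, sin λ = -0.959589, cos λ = -0.281404.
ΔU = cos φ cos λ·ΔX + cos φ sin λ·ΔY + sin φ·ΔZ = (0.923511)(-0.281404)(-445) + (0.923511)(-0.959589)(-392) + (-0.383572)(80) = 432.35 m.

ΔU = 432 m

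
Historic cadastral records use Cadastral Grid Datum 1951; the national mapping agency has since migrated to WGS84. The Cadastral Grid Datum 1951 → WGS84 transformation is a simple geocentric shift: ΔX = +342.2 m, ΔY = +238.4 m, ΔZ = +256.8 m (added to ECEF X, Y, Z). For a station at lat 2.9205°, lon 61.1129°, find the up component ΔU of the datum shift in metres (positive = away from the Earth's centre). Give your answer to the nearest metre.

ΔU = 387 m

At φ = 2.9205°, λ = 61.1129°: sin φ = 0.050950, cos φ = 0.998701, sin λ = 0.875573, cos λ = 0.483085.
ΔU = cos φ cos λ·ΔX + cos φ sin λ·ΔY + sin φ·ΔZ = (0.998701)(0.483085)(342.2) + (0.998701)(0.875573)(238.4) + (0.050950)(256.8) = 386.65 m.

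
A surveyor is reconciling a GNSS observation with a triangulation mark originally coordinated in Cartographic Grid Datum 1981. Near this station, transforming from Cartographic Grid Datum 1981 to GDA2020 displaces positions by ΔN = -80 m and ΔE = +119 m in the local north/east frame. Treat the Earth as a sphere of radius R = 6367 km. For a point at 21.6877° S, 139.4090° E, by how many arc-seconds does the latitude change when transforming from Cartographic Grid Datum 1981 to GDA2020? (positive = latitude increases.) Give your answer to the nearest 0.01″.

On a sphere of radius R, 1 rad of latitude = R, so Δφ = ΔN / R = -80.0 / 6367000 = -1.2565e-05 rad = -2.592″.

Δφ = -2.59″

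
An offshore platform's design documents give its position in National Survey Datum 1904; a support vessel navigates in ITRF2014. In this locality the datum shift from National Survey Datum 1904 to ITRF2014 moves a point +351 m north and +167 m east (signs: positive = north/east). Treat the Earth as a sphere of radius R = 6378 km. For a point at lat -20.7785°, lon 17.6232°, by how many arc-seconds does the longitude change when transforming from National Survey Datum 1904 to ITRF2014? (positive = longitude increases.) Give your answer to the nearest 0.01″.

Δλ = 5.78″

At latitude -20.7785°, cos φ = 0.934959.
One radian of longitude at latitude φ spans R cos φ, so Δλ = ΔE / (R cos φ) = 167.0 / (6378000 × 0.934959) = 2.8005e-05 rad = 5.776″.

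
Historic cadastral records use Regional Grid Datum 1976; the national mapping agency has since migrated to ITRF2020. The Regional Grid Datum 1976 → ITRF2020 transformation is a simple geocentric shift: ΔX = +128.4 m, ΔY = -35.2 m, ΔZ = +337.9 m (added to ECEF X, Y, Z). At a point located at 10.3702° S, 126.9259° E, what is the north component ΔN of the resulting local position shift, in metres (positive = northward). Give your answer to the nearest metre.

ΔN = 313 m

The local north axis is (−sin φ cos λ, −sin φ sin λ, cos φ), giving ΔN = -13.886 − 5.065 + 332.380 = 313.43 m.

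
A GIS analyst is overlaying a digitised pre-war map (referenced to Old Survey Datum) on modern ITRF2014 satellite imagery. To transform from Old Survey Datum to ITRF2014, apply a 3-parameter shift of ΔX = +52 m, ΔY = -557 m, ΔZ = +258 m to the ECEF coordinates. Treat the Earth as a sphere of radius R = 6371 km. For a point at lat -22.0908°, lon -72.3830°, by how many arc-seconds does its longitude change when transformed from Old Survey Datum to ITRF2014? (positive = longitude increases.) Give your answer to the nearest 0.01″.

Δλ = -4.16″

sin φ = -0.376075, cos φ = 0.926589, sin λ = -0.953101, cos λ = 0.302653.
East component: ΔE = −sin λ·ΔX + cos λ·ΔY = −(-0.953101)(52) + (0.302653)(-557) = -119.02 m.
1° of latitude spans πR/180 = 111195 m; at latitude φ, 1° of longitude spans that × cos φ = 103032.0 m, so Δλ = -119.02 / 103032.0 × 3600 = -4.159″.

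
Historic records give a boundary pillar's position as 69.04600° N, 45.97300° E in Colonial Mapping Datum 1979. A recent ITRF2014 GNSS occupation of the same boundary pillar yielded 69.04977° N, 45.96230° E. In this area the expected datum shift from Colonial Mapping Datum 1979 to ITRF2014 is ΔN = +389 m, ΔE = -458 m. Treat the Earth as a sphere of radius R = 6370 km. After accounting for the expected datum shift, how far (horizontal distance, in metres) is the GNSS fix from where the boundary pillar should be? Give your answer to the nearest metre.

44 m

Observed coordinate differences: Δφ = +0.00377°, Δλ = -0.01070°.
Converting to metres (1° lat = 111177 m, cos φ = 0.357618): observed ΔN = 419.1 m, observed ΔE = -425.4 m.
Subtracting the expected shift leaves a residual of 419.1 − (389) = 30.1 m north and -425.4 − (-458) = 32.6 m east.
Residual distance = √(30.1² + 32.6²) = 44.4 m.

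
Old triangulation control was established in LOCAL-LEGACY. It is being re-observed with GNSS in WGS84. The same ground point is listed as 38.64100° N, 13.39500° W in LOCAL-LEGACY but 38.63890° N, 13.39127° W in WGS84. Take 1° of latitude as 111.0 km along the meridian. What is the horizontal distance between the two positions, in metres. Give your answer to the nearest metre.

Δφ = 38.63890° − 38.64100° = -0.00210°; Δλ = -13.39127° − -13.39500° = +0.00373°.
ΔN = Δφ × 111000 = -233.1 m; ΔE = Δλ × 111000 × cos(38.64100°) = +0.00373 × 111000 × 0.781074 = 323.4 m.
Distance = √(ΔE² + ΔN²) = √(323.4² + (-233.1)²) = 398.6 m.

399 m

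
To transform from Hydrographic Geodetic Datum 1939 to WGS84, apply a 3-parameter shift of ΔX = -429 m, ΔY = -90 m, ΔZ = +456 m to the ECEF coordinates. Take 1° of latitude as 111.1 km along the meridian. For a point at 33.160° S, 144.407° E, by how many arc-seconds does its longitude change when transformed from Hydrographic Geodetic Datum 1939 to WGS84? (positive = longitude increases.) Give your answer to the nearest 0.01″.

sin φ = -0.546979, cos φ = 0.837146, sin λ = 0.582024, cos λ = -0.813172.
East component: ΔE = −sin λ·ΔX + cos λ·ΔY = −(0.582024)(-429) + (-0.813172)(-90) = 322.87 m.
1° of latitude spans 111100 m; at latitude φ, 1° of longitude spans that × cos φ = 93007.0 m, so Δλ = 322.87 / 93007.0 × 3600 = 12.497″.

Δλ = 12.50″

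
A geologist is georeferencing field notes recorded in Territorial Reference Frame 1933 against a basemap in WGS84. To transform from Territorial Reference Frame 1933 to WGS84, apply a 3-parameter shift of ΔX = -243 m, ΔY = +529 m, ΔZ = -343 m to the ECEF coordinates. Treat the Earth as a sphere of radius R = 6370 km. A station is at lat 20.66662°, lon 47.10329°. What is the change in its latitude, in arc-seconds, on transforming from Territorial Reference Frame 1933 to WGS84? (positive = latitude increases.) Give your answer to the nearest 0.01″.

Δφ = -12.93″

sin φ = 0.352930, cos φ = 0.935650, sin λ = 0.732582, cos λ = 0.680679.
North component: ΔN = −sin φ cos λ·ΔX − sin φ sin λ·ΔY + cos φ·ΔZ = −(0.352930)(0.680679)(-243) − (0.352930)(0.732582)(529) + (0.935650)(-343) = -399.32 m.
1° of latitude spans πR/180 = 111177 m, so Δφ = -399.32 / 111177 × 3600 = -12.930″.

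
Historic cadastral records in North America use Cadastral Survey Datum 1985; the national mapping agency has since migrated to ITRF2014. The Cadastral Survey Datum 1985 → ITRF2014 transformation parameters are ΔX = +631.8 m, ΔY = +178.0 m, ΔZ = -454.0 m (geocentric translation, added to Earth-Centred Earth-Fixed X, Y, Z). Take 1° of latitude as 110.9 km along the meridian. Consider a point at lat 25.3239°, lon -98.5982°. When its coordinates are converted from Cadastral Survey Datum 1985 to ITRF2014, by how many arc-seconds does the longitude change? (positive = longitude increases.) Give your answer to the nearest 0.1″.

Δλ = 21.5″

sin φ = 0.427735, cos φ = 0.903904, sin λ = -0.988761, cos λ = -0.149504.
East component: ΔE = −sin λ·ΔX + cos λ·ΔY = −(-0.988761)(631.8) + (-0.149504)(178.0) = 598.09 m.
1° of latitude spans 110900 m; at latitude φ, 1° of longitude spans that × cos φ = 100243.0 m, so Δλ = 598.09 / 100243.0 × 3600 = 21.479″.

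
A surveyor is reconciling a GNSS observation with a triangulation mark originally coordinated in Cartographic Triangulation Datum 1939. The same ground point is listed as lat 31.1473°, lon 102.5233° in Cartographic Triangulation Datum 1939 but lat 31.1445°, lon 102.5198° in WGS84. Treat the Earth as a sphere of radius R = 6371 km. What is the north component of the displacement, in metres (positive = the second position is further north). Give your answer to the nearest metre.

Δφ = 31.1445° − 31.1473° = -0.0028°; Δλ = 102.5198° − 102.5233° = -0.0035°.
1° along a meridian = πR/180 = 111195 m.
ΔN = Δφ × 111195 = -311.3 m; ΔE = Δλ × 111195 × cos(31.1473°) = -0.0035 × 111195 × 0.855840 = -333.1 m.

ΔN = -311 m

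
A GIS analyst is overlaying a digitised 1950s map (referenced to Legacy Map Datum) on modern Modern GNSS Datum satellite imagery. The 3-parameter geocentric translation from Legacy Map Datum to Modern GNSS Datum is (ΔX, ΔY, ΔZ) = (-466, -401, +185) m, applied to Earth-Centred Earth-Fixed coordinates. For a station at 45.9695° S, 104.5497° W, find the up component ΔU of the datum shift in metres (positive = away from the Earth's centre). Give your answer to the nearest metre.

At φ = -45.9695°, λ = -104.5497°: sin φ = -0.718970, cos φ = 0.695041, sin λ = -0.967930, cos λ = -0.251220.
ΔU = cos φ cos λ·ΔX + cos φ sin λ·ΔY + sin φ·ΔZ = (0.695041)(-0.251220)(-466) + (0.695041)(-0.967930)(-401) + (-0.718970)(185) = 218.13 m.

ΔU = 218 m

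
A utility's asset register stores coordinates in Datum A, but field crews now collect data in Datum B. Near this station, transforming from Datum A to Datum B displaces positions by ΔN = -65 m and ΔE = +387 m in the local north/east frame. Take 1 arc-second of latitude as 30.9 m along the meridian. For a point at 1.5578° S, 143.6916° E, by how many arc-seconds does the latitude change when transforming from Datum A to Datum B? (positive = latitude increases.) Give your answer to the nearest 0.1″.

Δφ = -2.1″

1″ of latitude = 30.90 m, so Δφ = -65.0 / 30.90 = -2.104″.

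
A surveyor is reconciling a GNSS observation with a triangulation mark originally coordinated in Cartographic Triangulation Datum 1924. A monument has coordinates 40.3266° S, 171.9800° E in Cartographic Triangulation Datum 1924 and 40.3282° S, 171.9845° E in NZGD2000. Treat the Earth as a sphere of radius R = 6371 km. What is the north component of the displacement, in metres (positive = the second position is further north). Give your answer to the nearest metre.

Δφ = -40.3282° − -40.3266° = -0.0016°; Δλ = 171.9845° − 171.9800° = +0.0045°.
1° along a meridian = πR/180 = 111195 m.
ΔN = Δφ × 111195 = -177.9 m; ΔE = Δλ × 111195 × cos(-40.3266°) = +0.0045 × 111195 × 0.762368 = 381.5 m.

ΔN = -178 m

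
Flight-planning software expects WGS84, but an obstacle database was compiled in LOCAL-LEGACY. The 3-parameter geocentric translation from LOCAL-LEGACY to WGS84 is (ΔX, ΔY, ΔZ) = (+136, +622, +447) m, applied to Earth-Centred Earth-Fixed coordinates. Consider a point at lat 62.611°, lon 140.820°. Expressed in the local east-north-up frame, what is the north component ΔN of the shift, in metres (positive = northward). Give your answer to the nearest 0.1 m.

ΔN = -49.7 m

The local north axis is (−sin φ cos λ, −sin φ sin λ, cos φ), giving ΔN = 93.605 − 348.905 + 205.633 = -49.67 m.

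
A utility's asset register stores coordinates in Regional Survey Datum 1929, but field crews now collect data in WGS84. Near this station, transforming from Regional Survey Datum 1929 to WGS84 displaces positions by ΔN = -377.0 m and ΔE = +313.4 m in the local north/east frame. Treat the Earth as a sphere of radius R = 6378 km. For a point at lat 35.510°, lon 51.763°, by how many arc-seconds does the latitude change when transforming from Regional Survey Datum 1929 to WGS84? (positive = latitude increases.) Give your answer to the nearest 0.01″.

On a sphere of radius R, 1 rad of latitude = R, so Δφ = ΔN / R = -377.0 / 6378000 = -5.9109e-05 rad = -12.192″.

Δφ = -12.19″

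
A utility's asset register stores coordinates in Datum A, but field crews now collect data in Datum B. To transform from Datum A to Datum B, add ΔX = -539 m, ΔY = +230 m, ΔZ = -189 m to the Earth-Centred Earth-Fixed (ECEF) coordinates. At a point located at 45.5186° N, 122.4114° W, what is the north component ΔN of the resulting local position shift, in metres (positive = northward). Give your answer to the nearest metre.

ΔN = -200 m

The local north axis is (−sin φ cos λ, −sin φ sin λ, cos φ), giving ΔN = -206.125 + 138.537 − 132.428 = -200.02 m.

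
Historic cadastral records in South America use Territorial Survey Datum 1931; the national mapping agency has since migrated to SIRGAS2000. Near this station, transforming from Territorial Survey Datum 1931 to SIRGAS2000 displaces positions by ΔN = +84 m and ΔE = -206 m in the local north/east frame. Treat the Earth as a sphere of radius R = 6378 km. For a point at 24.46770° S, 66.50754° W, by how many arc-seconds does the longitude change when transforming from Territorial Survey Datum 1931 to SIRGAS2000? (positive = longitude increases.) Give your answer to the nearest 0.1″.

Δλ = -7.3″

At latitude -24.46770°, cos φ = 0.910195.
One radian of longitude at latitude φ spans R cos φ, so Δλ = ΔE / (R cos φ) = -206.0 / (6378000 × 0.910195) = -3.5485e-05 rad = -7.319″.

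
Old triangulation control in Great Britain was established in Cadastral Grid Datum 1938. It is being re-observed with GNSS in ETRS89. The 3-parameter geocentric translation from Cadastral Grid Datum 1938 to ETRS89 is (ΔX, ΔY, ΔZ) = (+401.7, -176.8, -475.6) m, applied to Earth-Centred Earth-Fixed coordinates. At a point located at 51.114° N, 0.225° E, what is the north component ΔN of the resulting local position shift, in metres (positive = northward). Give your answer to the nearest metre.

ΔN = -611 m

The local north axis is (−sin φ cos λ, −sin φ sin λ, cos φ), giving ΔN = -312.679 + 0.540 − 298.569 = -610.71 m.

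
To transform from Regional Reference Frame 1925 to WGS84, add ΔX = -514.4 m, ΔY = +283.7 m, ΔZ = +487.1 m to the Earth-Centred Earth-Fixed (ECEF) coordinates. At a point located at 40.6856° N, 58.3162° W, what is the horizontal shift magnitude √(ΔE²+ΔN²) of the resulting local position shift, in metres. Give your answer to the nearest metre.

760 m

At φ = 40.6856°, λ = -58.3162°: sin φ = 0.651908, cos φ = 0.758298, sin λ = -0.850960, cos λ = 0.525231.
ΔE = −sin λ·ΔX + cos λ·ΔY = −(-0.850960)·(-514.4) + (0.525231)·(283.7) = -288.73 m.
ΔN = −sin φ cos λ·ΔX − sin φ sin λ·ΔY + cos φ·ΔZ = −(0.651908)(0.525231)(-514.4) − (0.651908)(-0.850960)(283.7) + (0.758298)(487.1) = 702.88 m.
Horizontal magnitude = √(ΔE² + ΔN²) = √((-288.73)² + 702.88²) = 759.87 m.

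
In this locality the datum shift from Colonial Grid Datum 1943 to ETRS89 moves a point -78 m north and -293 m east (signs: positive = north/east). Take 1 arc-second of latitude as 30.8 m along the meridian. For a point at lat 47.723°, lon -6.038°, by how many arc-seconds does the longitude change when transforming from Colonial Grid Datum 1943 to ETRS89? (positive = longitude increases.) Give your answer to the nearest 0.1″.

At latitude 47.723°, cos φ = 0.672716.
1″ of longitude at this latitude = 30.80 × cos φ = 20.7196 m, so Δλ = -293.0 / 20.7196 = -14.141″.

Δλ = -14.1″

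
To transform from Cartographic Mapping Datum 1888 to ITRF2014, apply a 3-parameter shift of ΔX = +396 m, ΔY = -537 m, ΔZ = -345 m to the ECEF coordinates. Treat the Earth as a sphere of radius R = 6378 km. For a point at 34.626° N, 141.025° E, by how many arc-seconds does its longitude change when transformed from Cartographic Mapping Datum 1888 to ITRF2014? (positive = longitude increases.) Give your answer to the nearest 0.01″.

sin φ = 0.568217, cos φ = 0.822879, sin λ = 0.628981, cos λ = -0.777420.
East component: ΔE = −sin λ·ΔX + cos λ·ΔY = −(0.628981)(396) + (-0.777420)(-537) = 168.40 m.
1° of latitude spans πR/180 = 111317 m; at latitude φ, 1° of longitude spans that × cos φ = 91600.5 m, so Δλ = 168.40 / 91600.5 × 3600 = 6.618″.

Δλ = 6.62″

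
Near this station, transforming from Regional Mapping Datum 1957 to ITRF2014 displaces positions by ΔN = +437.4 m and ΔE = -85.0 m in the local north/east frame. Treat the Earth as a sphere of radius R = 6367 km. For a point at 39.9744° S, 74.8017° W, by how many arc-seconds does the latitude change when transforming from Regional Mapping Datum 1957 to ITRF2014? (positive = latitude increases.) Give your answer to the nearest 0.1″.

Δφ = 14.2″

On a sphere of radius R, 1 rad of latitude = R, so Δφ = ΔN / R = 437.4 / 6367000 = 6.8698e-05 rad = 14.170″.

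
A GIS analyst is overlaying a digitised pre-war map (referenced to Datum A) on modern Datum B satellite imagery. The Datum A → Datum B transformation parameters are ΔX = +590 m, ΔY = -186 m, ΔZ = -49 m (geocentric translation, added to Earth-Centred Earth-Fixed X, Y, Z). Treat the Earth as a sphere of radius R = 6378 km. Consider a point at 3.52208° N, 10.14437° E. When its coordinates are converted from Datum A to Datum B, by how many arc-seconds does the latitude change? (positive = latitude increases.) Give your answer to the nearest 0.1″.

Δφ = -2.7″

sin φ = 0.061433, cos φ = 0.998111, sin λ = 0.176129, cos λ = 0.984367.
North component: ΔN = −sin φ cos λ·ΔX − sin φ sin λ·ΔY + cos φ·ΔZ = −(0.061433)(0.984367)(590) − (0.061433)(0.176129)(-186) + (0.998111)(-49) = -82.57 m.
1° of latitude spans πR/180 = 111317 m, so Δφ = -82.57 / 111317 × 3600 = -2.670″.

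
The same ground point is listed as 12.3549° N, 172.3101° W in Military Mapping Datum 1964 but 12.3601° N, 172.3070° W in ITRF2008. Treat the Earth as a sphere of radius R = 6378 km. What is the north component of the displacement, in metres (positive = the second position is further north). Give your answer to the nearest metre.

ΔN = 579 m

Δφ = 12.3601° − 12.3549° = +0.0052°; Δλ = -172.3070° − -172.3101° = +0.0031°.
1° along a meridian = πR/180 = 111317 m.
ΔN = Δφ × 111317 = 578.8 m; ΔE = Δλ × 111317 × cos(12.3549°) = +0.0031 × 111317 × 0.976841 = 337.1 m.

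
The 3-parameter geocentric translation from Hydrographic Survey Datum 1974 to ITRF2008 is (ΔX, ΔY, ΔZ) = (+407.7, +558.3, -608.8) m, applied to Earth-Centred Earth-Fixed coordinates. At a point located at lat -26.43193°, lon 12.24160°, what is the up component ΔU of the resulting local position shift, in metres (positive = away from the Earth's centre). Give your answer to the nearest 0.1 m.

ΔU = 733.8 m

At φ = -26.43193°, λ = 12.24160°: sin φ = -0.445134, cos φ = 0.895464, sin λ = 0.212034, cos λ = 0.977262.
ΔU = cos φ cos λ·ΔX + cos φ sin λ·ΔY + sin φ·ΔZ = (0.895464)(0.977262)(407.7) + (0.895464)(0.212034)(558.3) + (-0.445134)(-608.8) = 733.78 m.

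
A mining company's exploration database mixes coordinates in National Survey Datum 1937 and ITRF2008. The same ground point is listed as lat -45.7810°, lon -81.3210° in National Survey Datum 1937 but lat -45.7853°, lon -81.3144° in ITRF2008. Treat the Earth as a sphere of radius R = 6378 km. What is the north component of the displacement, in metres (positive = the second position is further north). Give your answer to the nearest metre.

Δφ = -45.7853° − -45.7810° = -0.0043°; Δλ = -81.3144° − -81.3210° = +0.0066°.
1° along a meridian = πR/180 = 111317 m.
ΔN = Δφ × 111317 = -478.7 m; ΔE = Δλ × 111317 × cos(-45.7810°) = +0.0066 × 111317 × 0.697403 = 512.4 m.

ΔN = -479 m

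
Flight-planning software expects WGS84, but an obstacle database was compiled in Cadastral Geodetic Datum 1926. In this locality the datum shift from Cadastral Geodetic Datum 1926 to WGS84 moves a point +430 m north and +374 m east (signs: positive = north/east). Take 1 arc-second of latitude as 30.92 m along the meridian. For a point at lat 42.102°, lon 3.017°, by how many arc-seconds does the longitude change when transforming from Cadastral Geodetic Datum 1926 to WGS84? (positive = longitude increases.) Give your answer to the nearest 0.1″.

Δλ = 16.3″

At latitude 42.102°, cos φ = 0.741952.
1″ of longitude at this latitude = 30.92 × cos φ = 22.9412 m, so Δλ = 374.0 / 22.9412 = 16.303″.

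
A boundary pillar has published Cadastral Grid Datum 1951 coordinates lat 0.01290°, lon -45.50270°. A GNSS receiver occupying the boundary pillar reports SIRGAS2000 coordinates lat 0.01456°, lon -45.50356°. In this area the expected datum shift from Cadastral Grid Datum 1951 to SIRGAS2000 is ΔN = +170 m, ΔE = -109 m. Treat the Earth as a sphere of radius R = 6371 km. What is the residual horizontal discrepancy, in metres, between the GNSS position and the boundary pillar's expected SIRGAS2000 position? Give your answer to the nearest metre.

Observed coordinate differences: Δφ = +0.00166°, Δλ = -0.00086°.
Converting to metres (1° lat = 111195 m, cos φ = 1.000000): observed ΔN = 184.6 m, observed ΔE = -95.6 m.
Subtracting the expected shift leaves a residual of 184.6 − (170) = 14.6 m north and -95.6 − (-109) = 13.4 m east.
Residual distance = √(14.6² + 13.4²) = 19.8 m.

20 m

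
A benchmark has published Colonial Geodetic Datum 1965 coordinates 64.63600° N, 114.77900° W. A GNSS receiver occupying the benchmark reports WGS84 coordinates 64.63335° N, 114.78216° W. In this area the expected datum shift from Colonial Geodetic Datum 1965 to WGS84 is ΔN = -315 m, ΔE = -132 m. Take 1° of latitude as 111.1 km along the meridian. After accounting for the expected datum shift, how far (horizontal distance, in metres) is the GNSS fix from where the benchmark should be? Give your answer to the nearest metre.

Observed coordinate differences: Δφ = -0.00265°, Δλ = -0.00316°.
Converting to metres (1° lat = 111100 m, cos φ = 0.428367): observed ΔN = -294.4 m, observed ΔE = -150.4 m.
Subtracting the expected shift leaves a residual of -294.4 − (-315) = 20.6 m north and -150.4 − (-132) = -18.4 m east.
Residual distance = √(20.6² + (-18.4)²) = 27.6 m.

28 m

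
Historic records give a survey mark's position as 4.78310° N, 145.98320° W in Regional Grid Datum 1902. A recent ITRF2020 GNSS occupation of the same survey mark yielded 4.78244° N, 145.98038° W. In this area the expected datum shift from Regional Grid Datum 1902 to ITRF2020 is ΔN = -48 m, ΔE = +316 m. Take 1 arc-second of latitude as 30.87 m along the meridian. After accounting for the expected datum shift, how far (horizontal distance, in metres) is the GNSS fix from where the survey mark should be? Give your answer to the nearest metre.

Observed coordinate differences: Δφ = -0.00066°, Δλ = +0.00282°.
Converting to metres (1° lat = 111132 m, cos φ = 0.996517): observed ΔN = -73.3 m, observed ΔE = 312.3 m.
Subtracting the expected shift leaves a residual of -73.3 − (-48) = -25.3 m north and 312.3 − (316) = -3.7 m east.
Residual distance = √((-25.3)² + (-3.7)²) = 25.6 m.

26 m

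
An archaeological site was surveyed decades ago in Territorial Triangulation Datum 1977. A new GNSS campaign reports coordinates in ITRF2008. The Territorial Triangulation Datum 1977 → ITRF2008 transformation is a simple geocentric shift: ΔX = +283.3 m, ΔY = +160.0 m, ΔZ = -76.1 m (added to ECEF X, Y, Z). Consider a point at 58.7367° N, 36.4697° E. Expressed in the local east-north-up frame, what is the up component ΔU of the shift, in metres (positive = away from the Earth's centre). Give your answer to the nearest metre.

At φ = 58.7367°, λ = 36.4697°: sin φ = 0.854791, cos φ = 0.518972, sin λ = 0.594398, cos λ = 0.804171.
ΔU = cos φ cos λ·ΔX + cos φ sin λ·ΔY + sin φ·ΔZ = (0.518972)(0.804171)(283.3) + (0.518972)(0.594398)(160.0) + (0.854791)(-76.1) = 102.54 m.

ΔU = 103 m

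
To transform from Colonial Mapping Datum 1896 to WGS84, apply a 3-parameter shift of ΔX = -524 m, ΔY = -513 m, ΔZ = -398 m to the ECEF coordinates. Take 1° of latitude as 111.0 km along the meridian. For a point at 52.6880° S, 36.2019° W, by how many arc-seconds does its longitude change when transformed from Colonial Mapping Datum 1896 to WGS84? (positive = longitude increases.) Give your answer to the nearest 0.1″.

sin φ = -0.795347, cos φ = 0.606155, sin λ = -0.590632, cos λ = 0.806941.
East component: ΔE = −sin λ·ΔX + cos λ·ΔY = −(-0.590632)(-524) + (0.806941)(-513) = -723.45 m.
1° of latitude spans 111000 m; at latitude φ, 1° of longitude spans that × cos φ = 67283.2 m, so Δλ = -723.45 / 67283.2 × 3600 = -38.708″.

Δλ = -38.7″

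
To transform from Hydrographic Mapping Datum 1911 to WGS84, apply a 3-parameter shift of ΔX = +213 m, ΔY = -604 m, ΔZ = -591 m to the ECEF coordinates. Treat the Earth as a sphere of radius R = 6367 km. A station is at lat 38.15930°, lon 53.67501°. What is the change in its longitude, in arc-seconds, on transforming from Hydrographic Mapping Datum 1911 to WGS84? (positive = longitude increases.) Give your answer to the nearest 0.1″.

sin φ = 0.617850, cos φ = 0.786296, sin λ = 0.805670, cos λ = 0.592365.
East component: ΔE = −sin λ·ΔX + cos λ·ΔY = −(0.805670)(213) + (0.592365)(-604) = -529.40 m.
1° of latitude spans πR/180 = 111125 m; at latitude φ, 1° of longitude spans that × cos φ = 87377.2 m, so Δλ = -529.40 / 87377.2 × 3600 = -21.811″.

Δλ = -21.8″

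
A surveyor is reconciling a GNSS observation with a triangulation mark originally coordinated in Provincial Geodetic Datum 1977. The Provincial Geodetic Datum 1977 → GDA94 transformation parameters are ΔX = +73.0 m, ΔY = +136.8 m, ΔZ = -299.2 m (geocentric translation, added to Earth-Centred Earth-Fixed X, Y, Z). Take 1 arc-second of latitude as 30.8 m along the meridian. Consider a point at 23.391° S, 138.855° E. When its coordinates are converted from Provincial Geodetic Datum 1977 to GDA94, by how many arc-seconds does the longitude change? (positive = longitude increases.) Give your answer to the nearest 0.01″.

Δλ = -5.34″

sin φ = -0.397004, cos φ = 0.917817, sin λ = 0.657967, cos λ = -0.753047.
East component: ΔE = −sin λ·ΔX + cos λ·ΔY = −(0.657967)(73.0) + (-0.753047)(136.8) = -151.05 m.
1° of latitude spans 3600 × 30.80 = 110880 m; at latitude φ, 1° of longitude spans that × cos φ = 101767.5 m, so Δλ = -151.05 / 101767.5 × 3600 = -5.343″.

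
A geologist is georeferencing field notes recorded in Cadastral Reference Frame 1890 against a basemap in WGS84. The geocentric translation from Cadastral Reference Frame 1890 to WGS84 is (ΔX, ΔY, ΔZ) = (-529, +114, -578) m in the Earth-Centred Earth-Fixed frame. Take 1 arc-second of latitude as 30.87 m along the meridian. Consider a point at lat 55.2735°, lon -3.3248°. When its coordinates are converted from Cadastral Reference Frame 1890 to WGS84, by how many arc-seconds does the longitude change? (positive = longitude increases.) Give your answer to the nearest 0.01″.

sin φ = 0.821881, cos φ = 0.569660, sin λ = -0.057996, cos λ = 0.998317.
East component: ΔE = −sin λ·ΔX + cos λ·ΔY = −(-0.057996)(-529) + (0.998317)(114) = 83.13 m.
1° of latitude spans 3600 × 30.87 = 111132 m; at latitude φ, 1° of longitude spans that × cos φ = 63307.4 m, so Δλ = 83.13 / 63307.4 × 3600 = 4.727″.

Δλ = 4.73″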